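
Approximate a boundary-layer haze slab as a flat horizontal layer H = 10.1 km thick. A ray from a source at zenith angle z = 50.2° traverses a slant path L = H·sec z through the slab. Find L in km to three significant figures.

sec z = 1/cos 50.2° = 1.5622.
L = 10.1 × 1.5622 = 15.779 km.

15.8 km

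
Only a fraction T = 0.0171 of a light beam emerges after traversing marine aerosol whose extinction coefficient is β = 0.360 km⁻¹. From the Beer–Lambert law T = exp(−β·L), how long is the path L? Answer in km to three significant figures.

Beer–Lambert: T = exp(−βL) ⇒ L = −ln(T)/β = −ln(0.0171)/0.360 = 4.0687/0.360 = 11.3 km.

11.3 km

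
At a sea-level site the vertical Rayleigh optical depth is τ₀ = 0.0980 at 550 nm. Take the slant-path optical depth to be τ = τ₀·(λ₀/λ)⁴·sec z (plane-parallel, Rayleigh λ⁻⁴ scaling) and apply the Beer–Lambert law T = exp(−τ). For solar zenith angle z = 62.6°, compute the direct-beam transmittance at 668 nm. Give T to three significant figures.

sec 62.6° = 2.1730.
τ = 0.0980 × (550/668)⁴ × 2.1730 = 0.0980 × 0.4596 × 2.1730 = 0.0979.
T = exp(−0.0979) = 0.9068.

0.907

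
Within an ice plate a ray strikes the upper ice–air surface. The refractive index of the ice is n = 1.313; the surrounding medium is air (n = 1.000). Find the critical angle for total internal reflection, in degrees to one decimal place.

sin θ_c = n_air / n = 1.000 / 1.313 = 0.7616.
θ_c = arcsin(0.7616) = 49.61°.

49.6°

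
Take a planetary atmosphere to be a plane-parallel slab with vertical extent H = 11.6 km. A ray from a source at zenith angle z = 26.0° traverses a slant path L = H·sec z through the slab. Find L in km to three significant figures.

sec z = 1/cos 26.0° = 1.1126.
L = 11.6 × 1.1126 = 12.906 km.

12.9 km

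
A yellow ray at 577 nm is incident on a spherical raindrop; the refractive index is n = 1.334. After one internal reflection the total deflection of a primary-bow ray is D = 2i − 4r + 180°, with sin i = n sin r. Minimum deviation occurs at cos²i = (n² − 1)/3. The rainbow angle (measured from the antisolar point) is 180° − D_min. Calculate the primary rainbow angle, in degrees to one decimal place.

cos²i = (1.77956 − 1)/3 = 0.25985; i = arccos(0.50976) = 59.352°.
sin r = sin 59.352°/1.334 = 0.64492; r = 40.159°.
D_min = 2·59.352° − 4·40.159° + 180° = 138.067°.
Rainbow angle = 180° − D_min = 41.933°.

41.9°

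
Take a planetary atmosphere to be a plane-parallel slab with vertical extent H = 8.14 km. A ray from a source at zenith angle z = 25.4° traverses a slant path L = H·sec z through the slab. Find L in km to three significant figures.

9.01 km

sec z = 1/cos 25.4° = 1.1070.
L = 8.14 × 1.1070 = 9.011 km.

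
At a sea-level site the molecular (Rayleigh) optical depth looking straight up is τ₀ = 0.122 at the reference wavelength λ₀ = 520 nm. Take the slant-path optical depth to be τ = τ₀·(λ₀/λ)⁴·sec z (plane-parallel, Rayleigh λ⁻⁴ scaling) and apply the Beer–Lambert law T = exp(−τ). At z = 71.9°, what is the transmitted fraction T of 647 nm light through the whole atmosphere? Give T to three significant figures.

0.849

sec 71.9° = 3.2188.
τ = 0.122 × (520/647)⁴ × 3.2188 = 0.122 × 0.4172 × 3.2188 = 0.1639.
T = exp(−0.1639) = 0.8489.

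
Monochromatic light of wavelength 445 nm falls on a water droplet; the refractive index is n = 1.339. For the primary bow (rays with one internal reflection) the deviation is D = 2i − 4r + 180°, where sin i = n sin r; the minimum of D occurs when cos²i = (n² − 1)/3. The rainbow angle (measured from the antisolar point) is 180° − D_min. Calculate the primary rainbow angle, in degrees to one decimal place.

41.2°

cos²i = (1.79292 − 1)/3 = 0.26431; i = arccos(0.51411) = 59.062°.
sin r = sin 59.062°/1.339 = 0.64057; r = 39.834°.
D_min = 2·59.062° − 4·39.834° + 180° = 138.786°.
Rainbow angle = 180° − D_min = 41.214°.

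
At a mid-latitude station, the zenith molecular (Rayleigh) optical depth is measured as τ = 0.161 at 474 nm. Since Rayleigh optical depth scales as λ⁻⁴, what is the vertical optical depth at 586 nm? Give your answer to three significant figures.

τ(586 nm) = τ(474 nm) × (474/586)⁴ = 0.161 × (0.8089)⁴ = 0.161 × 0.4281 = 0.0689.

0.0689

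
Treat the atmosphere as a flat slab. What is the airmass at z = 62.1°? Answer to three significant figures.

X = sec z = 1/cos 62.1° = 1/0.4679 = 2.1371.

2.14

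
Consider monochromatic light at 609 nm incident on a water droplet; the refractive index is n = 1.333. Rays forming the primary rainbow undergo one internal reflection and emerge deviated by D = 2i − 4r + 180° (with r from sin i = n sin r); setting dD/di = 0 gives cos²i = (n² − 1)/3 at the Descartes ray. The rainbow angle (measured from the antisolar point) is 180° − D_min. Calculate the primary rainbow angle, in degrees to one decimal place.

cos²i = (1.77689 − 1)/3 = 0.25896; i = arccos(0.50888) = 59.410°.
sin r = sin 59.410°/1.333 = 0.64579; r = 40.225°.
D_min = 2·59.410° − 4·40.225° + 180° = 137.922°.
Rainbow angle = 180° − D_min = 42.078°.

42.1°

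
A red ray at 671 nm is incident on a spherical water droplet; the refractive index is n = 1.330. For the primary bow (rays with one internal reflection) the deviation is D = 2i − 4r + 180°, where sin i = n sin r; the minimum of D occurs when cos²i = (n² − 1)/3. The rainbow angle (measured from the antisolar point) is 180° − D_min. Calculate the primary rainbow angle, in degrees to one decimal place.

42.5°

cos²i = (1.76890 − 1)/3 = 0.25630; i = arccos(0.50626) = 59.585°.
sin r = sin 59.585°/1.330 = 0.64841; r = 40.422°.
D_min = 2·59.585° − 4·40.422° + 180° = 137.484°.
Rainbow angle = 180° − D_min = 42.516°.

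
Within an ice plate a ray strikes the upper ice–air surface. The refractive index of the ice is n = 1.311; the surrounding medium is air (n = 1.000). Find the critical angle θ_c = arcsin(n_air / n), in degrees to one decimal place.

sin θ_c = n_air / n = 1.000 / 1.311 = 0.7628.
θ_c = arcsin(0.7628) = 49.71°.

49.7°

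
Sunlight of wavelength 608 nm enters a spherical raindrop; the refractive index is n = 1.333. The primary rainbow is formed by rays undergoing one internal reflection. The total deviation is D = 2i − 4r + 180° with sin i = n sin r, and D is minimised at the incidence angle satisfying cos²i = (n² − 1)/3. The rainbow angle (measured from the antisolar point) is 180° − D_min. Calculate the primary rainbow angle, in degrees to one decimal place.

42.1°

cos²i = (1.77689 − 1)/3 = 0.25896; i = arccos(0.50888) = 59.410°.
sin r = sin 59.410°/1.333 = 0.64579; r = 40.225°.
D_min = 2·59.410° − 4·40.225° + 180° = 137.922°.
Rainbow angle = 180° − D_min = 42.078°.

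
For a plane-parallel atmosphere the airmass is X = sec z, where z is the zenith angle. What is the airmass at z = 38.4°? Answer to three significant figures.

X = sec z = 1/cos 38.4° = 1/0.7837 = 1.2760.

1.28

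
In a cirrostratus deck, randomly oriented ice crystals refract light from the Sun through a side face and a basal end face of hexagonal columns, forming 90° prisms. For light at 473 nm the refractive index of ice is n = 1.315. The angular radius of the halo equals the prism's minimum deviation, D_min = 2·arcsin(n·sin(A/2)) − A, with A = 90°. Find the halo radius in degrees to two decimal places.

46.82°

n·sin(A/2) = 1.315 × sin 45° = 1.315 × 0.7071 = 0.9298.
D_min = 2·arcsin(0.9298) − 90° = 2 × 68.411° − 90° = 46.821°.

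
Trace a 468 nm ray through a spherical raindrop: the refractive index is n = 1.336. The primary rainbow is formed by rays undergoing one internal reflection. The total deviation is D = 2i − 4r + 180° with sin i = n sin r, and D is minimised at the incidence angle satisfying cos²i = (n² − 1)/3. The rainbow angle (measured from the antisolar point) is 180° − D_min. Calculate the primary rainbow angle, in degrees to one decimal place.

41.6°

cos²i = (1.78490 − 1)/3 = 0.26163; i = arccos(0.51150) = 59.236°.
sin r = sin 59.236°/1.336 = 0.64318; r = 40.029°.
D_min = 2·59.236° − 4·40.029° + 180° = 138.356°.
Rainbow angle = 180° − D_min = 41.644°.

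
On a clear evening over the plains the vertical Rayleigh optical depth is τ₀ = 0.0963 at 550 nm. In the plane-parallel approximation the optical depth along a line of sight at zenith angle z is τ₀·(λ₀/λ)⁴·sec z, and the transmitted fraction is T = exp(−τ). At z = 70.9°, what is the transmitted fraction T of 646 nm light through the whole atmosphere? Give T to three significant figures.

0.857

sec 70.9° = 3.0561.
τ = 0.0963 × (550/646)⁴ × 3.0561 = 0.0963 × 0.5254 × 3.0561 = 0.1546.
T = exp(−0.1546) = 0.8567.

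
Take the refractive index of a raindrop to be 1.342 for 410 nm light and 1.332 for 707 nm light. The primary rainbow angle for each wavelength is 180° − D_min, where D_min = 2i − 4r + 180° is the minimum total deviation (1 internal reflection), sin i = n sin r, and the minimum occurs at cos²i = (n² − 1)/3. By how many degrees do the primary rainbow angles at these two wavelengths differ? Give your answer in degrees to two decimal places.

At 410 nm (n = 1.342): cos²i = 0.26699 → i = 58.888°, r = 39.641°, D_min = 139.213°, rainbow angle = 40.787°.
At 707 nm (n = 1.332): cos²i = 0.25807 → i = 59.469°, r = 40.290°, D_min = 137.776°, rainbow angle = 42.224°.
Angular width = |40.787° − 42.224°| = 1.437°.

1.44°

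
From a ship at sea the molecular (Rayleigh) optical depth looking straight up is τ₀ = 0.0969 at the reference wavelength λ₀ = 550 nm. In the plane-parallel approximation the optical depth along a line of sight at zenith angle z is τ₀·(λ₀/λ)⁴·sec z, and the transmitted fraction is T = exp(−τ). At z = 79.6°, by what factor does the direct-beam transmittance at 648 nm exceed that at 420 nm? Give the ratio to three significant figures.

Airmass: sec 79.6° = 5.5396.
τ(648 nm) = 0.0969 × (550/648)⁴ × 5.5396 = 0.0969 × 0.5190 × 5.5396 = 0.2786.
τ(420 nm) = 0.0969 × (550/420)⁴ × 5.5396 = 0.0969 × 2.9407 × 5.5396 = 1.5785.
T(648)/T(420) = exp(τ_B − τ_A) = exp(1.3000) = 3.6691.

3.67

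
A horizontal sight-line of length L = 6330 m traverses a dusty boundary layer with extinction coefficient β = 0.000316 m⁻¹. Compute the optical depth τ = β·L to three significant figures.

2.00

τ = β·L = 0.000316 × 6330 = 2.0003.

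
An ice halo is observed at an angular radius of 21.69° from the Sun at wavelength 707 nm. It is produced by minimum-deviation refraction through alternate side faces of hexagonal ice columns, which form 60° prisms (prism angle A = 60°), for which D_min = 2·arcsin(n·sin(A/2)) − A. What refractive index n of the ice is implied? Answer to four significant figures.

Rearranging: n = sin((D_min + A)/2) / sin(A/2).
(D_min + A)/2 = (21.69° + 60°)/2 = 40.845°.
n = sin 40.845° / sin 30° = 0.6540 / 0.5000 = 1.3080.

1.308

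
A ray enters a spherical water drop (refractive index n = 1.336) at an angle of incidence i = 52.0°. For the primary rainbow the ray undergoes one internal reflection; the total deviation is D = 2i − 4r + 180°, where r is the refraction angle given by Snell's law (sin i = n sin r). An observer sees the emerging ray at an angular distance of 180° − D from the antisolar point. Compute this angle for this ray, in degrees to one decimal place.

40.6°

sin r = sin 52.0° / 1.336 = 0.7880/1.336 = 0.5898; r = 36.14°.
D = 2·52.0° − 4·36.14° + 180° = 104.00° − 144.58° + 180° = 139.42°.
Angle from antisolar point = 180° − D = 40.58°.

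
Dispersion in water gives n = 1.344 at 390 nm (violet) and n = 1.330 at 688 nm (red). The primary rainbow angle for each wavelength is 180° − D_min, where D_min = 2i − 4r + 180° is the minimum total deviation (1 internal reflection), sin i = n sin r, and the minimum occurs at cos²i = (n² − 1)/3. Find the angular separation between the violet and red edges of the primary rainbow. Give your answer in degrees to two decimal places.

At 390 nm (n = 1.344): cos²i = 0.26878 → i = 58.772°, r = 39.512°, D_min = 139.495°, rainbow angle = 40.505°.
At 688 nm (n = 1.330): cos²i = 0.25630 → i = 59.585°, r = 40.422°, D_min = 137.484°, rainbow angle = 42.516°.
Angular width = |40.505° − 42.516°| = 2.011°.

2.01°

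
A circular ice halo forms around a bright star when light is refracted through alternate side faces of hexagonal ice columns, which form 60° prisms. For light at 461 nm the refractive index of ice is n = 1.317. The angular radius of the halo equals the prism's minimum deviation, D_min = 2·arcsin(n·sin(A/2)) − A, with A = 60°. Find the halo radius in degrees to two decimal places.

22.37°

n·sin(A/2) = 1.317 × sin 30° = 1.317 × 0.5000 = 0.6585.
D_min = 2·arcsin(0.6585) − 60° = 2 × 41.186° − 60° = 22.371°.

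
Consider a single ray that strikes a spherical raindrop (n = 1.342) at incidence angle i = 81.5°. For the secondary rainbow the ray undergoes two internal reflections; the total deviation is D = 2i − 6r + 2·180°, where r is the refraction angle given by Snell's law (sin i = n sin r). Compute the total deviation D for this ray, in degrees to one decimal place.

sin r = sin 81.5° / 1.342 = 0.9890/1.342 = 0.7370; r = 47.47°.
D = 2·81.5° − 6·47.47° + 2·180° = 163.00° − 284.84° + 360° = 238.16°.

238.2°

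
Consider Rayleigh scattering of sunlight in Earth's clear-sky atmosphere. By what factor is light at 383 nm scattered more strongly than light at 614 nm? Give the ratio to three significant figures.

Rayleigh scattering ∝ λ⁻⁴, so the ratio of coefficients is the inverse fourth power of the wavelength ratio.
σ(383)/σ(614) = (614/383)⁴ = (1.6031)⁴ = 6.605.

6.61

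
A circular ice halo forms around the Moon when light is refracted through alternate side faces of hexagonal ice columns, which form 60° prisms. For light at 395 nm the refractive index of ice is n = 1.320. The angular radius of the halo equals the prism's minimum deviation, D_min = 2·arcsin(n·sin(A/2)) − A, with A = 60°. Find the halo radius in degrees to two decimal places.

n·sin(A/2) = 1.320 × sin 30° = 1.320 × 0.5000 = 0.6600.
D_min = 2·arcsin(0.6600) − 60° = 2 × 41.300° − 60° = 22.600°.

22.60°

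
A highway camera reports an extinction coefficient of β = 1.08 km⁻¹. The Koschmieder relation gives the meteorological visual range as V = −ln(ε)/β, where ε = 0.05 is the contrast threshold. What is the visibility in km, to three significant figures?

V = −ln(0.05) / 1.08 = 2.996 / 1.08 = 2.7738 km.

2.77 km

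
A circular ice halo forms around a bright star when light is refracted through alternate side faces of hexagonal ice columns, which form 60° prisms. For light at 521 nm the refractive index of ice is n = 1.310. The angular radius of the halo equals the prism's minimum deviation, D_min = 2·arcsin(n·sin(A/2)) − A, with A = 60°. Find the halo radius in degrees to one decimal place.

21.8°

n·sin(A/2) = 1.310 × sin 30° = 1.310 × 0.5000 = 0.6550.
D_min = 2·arcsin(0.6550) − 60° = 2 × 40.920° − 60° = 21.839°.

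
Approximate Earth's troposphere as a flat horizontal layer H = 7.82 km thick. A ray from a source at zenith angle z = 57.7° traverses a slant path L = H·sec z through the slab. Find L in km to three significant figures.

14.6 km

sec z = 1/cos 57.7° = 1.8714.
L = 7.82 × 1.8714 = 14.635 km.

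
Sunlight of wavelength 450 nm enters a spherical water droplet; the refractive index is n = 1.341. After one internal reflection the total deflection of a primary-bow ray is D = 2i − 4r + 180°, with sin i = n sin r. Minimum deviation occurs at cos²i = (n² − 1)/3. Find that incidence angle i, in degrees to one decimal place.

cos²i = (1.341² − 1)/3 = (1.79828 − 1)/3 = 0.26609.
cos i = 0.51584, so i = 58.946°.

58.9°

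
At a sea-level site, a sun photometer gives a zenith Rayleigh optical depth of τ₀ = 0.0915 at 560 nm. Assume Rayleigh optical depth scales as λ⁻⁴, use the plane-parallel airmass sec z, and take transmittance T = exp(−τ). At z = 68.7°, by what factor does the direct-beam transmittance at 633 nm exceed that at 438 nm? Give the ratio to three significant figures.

1.68

Airmass: sec 68.7° = 2.7529.
τ(633 nm) = 0.0915 × (560/633)⁴ × 2.7529 = 0.0915 × 0.6125 × 2.7529 = 0.1543.
τ(438 nm) = 0.0915 × (560/438)⁴ × 2.7529 = 0.0915 × 2.6721 × 2.7529 = 0.6731.
T(633)/T(438) = exp(τ_B − τ_A) = exp(0.5188) = 1.6800.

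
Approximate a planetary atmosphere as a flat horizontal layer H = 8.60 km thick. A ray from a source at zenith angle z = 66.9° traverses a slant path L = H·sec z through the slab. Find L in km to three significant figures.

sec z = 1/cos 66.9° = 2.5488.
L = 8.60 × 2.5488 = 21.920 km.

21.9 km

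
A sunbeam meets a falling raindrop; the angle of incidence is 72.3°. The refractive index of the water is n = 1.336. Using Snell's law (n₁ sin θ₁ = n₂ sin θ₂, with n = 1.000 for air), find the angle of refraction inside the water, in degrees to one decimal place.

Snell: sin θ_r = sin θ_i / n = sin 72.3° / 1.336 = 0.9527 / 1.336 = 0.7131.
θ_r = arcsin(0.7131) = 45.49°.

45.5°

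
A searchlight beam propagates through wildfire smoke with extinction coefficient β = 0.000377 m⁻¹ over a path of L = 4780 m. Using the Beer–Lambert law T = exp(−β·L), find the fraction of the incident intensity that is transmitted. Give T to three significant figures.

τ = β·L = 0.000377 × 4780 = 1.8021.
T = exp(−1.8021) = 0.1650.

0.165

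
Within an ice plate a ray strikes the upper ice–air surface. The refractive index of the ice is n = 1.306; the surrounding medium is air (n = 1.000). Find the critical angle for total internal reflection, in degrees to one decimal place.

sin θ_c = n_air / n = 1.000 / 1.306 = 0.7657.
θ_c = arcsin(0.7657) = 49.97°.

50.0°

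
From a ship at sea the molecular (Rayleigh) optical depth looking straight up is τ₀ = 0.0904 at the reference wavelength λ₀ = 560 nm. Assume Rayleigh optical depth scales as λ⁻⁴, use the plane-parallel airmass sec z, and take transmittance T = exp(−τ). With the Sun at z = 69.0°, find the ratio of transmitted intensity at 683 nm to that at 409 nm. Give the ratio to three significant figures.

Airmass: sec 69.0° = 2.7904.
τ(683 nm) = 0.0904 × (560/683)⁴ × 2.7904 = 0.0904 × 0.4519 × 2.7904 = 0.1140.
τ(409 nm) = 0.0904 × (560/409)⁴ × 2.7904 = 0.0904 × 3.5145 × 2.7904 = 0.8865.
T(683)/T(409) = exp(τ_B − τ_A) = exp(0.7725) = 2.1653.

2.17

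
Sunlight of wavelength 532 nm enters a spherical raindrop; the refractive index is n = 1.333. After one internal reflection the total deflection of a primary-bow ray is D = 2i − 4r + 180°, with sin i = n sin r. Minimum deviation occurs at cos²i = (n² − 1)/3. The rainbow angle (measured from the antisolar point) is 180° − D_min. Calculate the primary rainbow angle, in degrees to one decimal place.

42.1°

cos²i = (1.77689 − 1)/3 = 0.25896; i = arccos(0.50888) = 59.410°.
sin r = sin 59.410°/1.333 = 0.64579; r = 40.225°.
D_min = 2·59.410° − 4·40.225° + 180° = 137.922°.
Rainbow angle = 180° − D_min = 42.078°.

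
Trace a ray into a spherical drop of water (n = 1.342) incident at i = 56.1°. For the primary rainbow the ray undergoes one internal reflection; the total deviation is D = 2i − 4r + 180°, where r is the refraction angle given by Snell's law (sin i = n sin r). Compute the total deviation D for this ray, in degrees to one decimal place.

139.4°

sin r = sin 56.1° / 1.342 = 0.8300/1.342 = 0.6185; r = 38.21°.
D = 2·56.1° − 4·38.21° + 180° = 112.20° − 152.82° + 180° = 139.38°.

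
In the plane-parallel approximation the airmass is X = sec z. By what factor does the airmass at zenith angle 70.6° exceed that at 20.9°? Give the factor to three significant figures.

X(70.6°)/X(20.9°) = sec 70.6° / sec 20.9° = cos 20.9° / cos 70.6° = 0.9342/0.3322 = 2.8125.

2.81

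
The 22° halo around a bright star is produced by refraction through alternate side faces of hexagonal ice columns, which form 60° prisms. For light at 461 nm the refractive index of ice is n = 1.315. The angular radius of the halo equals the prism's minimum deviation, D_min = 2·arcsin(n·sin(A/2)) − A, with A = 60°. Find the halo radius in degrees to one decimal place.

n·sin(A/2) = 1.315 × sin 30° = 1.315 × 0.5000 = 0.6575.
D_min = 2·arcsin(0.6575) − 60° = 2 × 41.109° − 60° = 22.219°.

22.2°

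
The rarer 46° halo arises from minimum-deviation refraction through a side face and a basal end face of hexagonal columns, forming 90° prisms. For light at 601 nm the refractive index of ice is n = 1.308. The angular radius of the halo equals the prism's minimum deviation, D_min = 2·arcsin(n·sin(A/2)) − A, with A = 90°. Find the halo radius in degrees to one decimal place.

n·sin(A/2) = 1.308 × sin 45° = 1.308 × 0.7071 = 0.9249.
D_min = 2·arcsin(0.9249) − 90° = 2 × 67.653° − 90° = 45.305°.

45.3°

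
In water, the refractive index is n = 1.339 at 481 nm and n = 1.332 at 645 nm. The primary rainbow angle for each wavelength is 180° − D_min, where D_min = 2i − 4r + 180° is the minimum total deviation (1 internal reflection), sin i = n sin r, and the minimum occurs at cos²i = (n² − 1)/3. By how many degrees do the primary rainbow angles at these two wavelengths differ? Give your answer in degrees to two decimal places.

At 481 nm (n = 1.339): cos²i = 0.26431 → i = 59.062°, r = 39.834°, D_min = 138.786°, rainbow angle = 41.214°.
At 645 nm (n = 1.332): cos²i = 0.25807 → i = 59.469°, r = 40.290°, D_min = 137.776°, rainbow angle = 42.224°.
Angular width = |41.214° − 42.224°| = 1.010°.

1.01°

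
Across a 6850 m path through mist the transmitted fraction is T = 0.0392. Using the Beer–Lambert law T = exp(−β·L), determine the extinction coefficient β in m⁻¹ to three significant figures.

0.000473 m⁻¹

Beer–Lambert: T = exp(−βL) ⇒ β = −ln(T)/L = −ln(0.0392)/6850 = 3.2391/6850 = 0.0004729 m⁻¹.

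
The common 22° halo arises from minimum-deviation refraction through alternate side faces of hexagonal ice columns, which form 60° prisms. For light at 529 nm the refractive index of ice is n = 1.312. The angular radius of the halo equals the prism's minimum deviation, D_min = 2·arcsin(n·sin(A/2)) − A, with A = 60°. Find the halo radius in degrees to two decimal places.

n·sin(A/2) = 1.312 × sin 30° = 1.312 × 0.5000 = 0.6560.
D_min = 2·arcsin(0.6560) − 60° = 2 × 40.996° − 60° = 21.991°.

21.99°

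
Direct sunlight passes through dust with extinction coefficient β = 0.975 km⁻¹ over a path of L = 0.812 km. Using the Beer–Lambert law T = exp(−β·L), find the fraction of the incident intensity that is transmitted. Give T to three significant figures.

τ = β·L = 0.975 × 0.812 = 0.7917.
T = exp(−0.7917) = 0.4531.

0.453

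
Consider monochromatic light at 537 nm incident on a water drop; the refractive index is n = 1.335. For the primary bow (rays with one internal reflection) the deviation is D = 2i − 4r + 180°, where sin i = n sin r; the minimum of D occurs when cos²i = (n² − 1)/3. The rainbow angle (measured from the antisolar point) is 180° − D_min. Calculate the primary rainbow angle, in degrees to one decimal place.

41.8°

cos²i = (1.78222 − 1)/3 = 0.26074; i = arccos(0.51063) = 59.294°.
sin r = sin 59.294°/1.335 = 0.64405; r = 40.094°.
D_min = 2·59.294° − 4·40.094° + 180° = 138.212°.
Rainbow angle = 180° − D_min = 41.788°.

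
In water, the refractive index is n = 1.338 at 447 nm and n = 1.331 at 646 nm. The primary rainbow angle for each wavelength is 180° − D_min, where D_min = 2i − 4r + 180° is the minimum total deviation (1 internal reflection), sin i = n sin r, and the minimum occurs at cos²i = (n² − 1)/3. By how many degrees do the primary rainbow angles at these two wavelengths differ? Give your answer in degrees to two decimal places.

At 447 nm (n = 1.338): cos²i = 0.26341 → i = 59.120°, r = 39.899°, D_min = 138.643°, rainbow angle = 41.357°.
At 646 nm (n = 1.331): cos²i = 0.25719 → i = 59.527°, r = 40.356°, D_min = 137.630°, rainbow angle = 42.370°.
Angular width = |41.357° − 42.370°| = 1.013°.

1.01°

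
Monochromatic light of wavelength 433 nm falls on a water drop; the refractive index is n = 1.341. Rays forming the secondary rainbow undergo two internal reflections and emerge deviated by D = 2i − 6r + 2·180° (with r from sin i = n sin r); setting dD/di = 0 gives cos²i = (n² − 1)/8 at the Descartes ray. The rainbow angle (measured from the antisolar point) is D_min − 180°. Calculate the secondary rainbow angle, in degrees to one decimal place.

cos²i = (1.79828 − 1)/8 = 0.09979; i = arccos(0.31589) = 71.586°.
sin r = sin 71.586°/1.341 = 0.70753; r = 45.034°.
D_min = 2·71.586° − 6·45.034° + 360° = 232.966°.
Rainbow angle = D_min − 180° = 52.966°.

53.0°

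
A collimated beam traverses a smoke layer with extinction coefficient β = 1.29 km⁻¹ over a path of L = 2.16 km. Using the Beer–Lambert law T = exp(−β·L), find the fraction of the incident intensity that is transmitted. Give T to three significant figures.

0.0616

τ = β·L = 1.29 × 2.16 = 2.7864.
T = exp(−2.7864) = 0.0616.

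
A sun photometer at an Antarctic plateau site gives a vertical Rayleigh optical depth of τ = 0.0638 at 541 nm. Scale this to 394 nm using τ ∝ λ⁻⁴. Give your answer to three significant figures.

τ(394 nm) = τ(541 nm) × (541/394)⁴ = 0.0638 × (1.3731)⁴ = 0.0638 × 3.5547 = 0.2268.

0.227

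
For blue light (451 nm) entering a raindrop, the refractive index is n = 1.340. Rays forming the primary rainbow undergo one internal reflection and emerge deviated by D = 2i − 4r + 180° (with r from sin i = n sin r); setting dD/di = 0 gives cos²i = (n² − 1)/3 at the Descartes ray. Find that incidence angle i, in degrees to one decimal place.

cos²i = (1.340² − 1)/3 = (1.79560 − 1)/3 = 0.26520.
cos i = 0.51498, so i = 59.004°.

59.0°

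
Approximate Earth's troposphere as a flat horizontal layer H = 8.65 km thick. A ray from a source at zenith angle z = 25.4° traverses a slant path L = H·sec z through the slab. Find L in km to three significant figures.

9.58 km

sec z = 1/cos 25.4° = 1.1070.
L = 8.65 × 1.1070 = 9.576 km.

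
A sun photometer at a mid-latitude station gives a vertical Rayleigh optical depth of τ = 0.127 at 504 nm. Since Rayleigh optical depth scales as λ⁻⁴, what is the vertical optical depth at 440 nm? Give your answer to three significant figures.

0.219

τ(440 nm) = τ(504 nm) × (504/440)⁴ = 0.127 × (1.1455)⁴ = 0.127 × 1.7215 = 0.2186.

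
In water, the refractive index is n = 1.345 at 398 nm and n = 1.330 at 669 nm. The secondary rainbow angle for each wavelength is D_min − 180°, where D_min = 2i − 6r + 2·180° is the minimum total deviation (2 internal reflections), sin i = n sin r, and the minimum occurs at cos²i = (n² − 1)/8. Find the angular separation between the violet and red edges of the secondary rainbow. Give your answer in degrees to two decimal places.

3.89°

At 398 nm (n = 1.345): cos²i = 0.10113 → i = 71.458°, r = 44.821°, D_min = 233.987°, rainbow angle = 53.987°.
At 669 nm (n = 1.330): cos²i = 0.09611 → i = 71.940°, r = 45.630°, D_min = 230.101°, rainbow angle = 50.101°.
Angular width = |53.987° − 50.101°| = 3.886°.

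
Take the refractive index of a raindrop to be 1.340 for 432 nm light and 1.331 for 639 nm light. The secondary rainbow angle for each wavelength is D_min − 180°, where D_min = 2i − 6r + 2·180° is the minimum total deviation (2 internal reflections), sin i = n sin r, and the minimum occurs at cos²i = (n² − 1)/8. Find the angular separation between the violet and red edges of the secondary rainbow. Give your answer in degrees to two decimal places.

2.34°

At 432 nm (n = 1.340): cos²i = 0.09945 → i = 71.618°, r = 45.088°, D_min = 232.709°, rainbow angle = 52.709°.
At 639 nm (n = 1.331): cos²i = 0.09645 → i = 71.907°, r = 45.575°, D_min = 230.365°, rainbow angle = 50.365°.
Angular width = |52.709° − 50.365°| = 2.344°.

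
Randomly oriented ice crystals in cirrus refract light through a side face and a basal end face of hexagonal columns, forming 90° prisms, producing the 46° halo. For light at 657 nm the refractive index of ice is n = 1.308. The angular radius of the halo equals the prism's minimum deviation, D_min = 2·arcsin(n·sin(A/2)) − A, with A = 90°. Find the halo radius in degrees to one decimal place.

45.3°

n·sin(A/2) = 1.308 × sin 45° = 1.308 × 0.7071 = 0.9249.
D_min = 2·arcsin(0.9249) − 90° = 2 × 67.653° − 90° = 45.305°.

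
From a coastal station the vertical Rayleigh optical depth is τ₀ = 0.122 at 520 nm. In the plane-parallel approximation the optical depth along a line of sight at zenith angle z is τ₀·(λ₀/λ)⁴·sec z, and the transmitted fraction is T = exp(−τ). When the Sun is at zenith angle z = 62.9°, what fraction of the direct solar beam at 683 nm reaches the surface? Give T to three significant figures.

sec 62.9° = 2.1952.
τ = 0.122 × (520/683)⁴ × 2.1952 = 0.122 × 0.3360 × 2.1952 = 0.0900.
T = exp(−0.0900) = 0.9139.

0.914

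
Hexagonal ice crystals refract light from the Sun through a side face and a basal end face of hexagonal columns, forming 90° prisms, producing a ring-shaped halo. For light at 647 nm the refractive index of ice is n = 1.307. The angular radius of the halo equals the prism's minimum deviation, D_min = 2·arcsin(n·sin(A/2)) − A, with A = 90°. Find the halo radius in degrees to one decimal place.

n·sin(A/2) = 1.307 × sin 45° = 1.307 × 0.7071 = 0.9242.
D_min = 2·arcsin(0.9242) − 90° = 2 × 67.546° − 90° = 45.093°.

45.1°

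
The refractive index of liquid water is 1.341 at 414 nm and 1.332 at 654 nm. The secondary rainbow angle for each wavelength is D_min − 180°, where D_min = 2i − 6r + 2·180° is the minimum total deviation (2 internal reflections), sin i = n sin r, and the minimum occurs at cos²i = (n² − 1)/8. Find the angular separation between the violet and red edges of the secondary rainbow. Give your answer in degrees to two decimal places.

At 414 nm (n = 1.341): cos²i = 0.09979 → i = 71.586°, r = 45.034°, D_min = 232.966°, rainbow angle = 52.966°.
At 654 nm (n = 1.332): cos²i = 0.09678 → i = 71.875°, r = 45.520°, D_min = 230.628°, rainbow angle = 50.628°.
Angular width = |52.966° − 50.628°| = 2.337°.

2.34°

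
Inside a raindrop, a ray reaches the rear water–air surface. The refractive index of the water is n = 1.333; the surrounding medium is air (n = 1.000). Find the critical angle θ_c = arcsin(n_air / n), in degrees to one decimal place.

48.6°

sin θ_c = n_air / n = 1.000 / 1.333 = 0.7502.
θ_c = arcsin(0.7502) = 48.61°.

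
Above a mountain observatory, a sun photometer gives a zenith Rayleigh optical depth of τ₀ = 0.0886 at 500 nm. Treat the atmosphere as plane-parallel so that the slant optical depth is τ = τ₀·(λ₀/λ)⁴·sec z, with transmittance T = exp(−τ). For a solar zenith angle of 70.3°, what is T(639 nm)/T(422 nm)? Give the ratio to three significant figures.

1.52

Airmass: sec 70.3° = 2.9665.
τ(639 nm) = 0.0886 × (500/639)⁴ × 2.9665 = 0.0886 × 0.3749 × 2.9665 = 0.0985.
τ(422 nm) = 0.0886 × (500/422)⁴ × 2.9665 = 0.0886 × 1.9707 × 2.9665 = 0.5180.
T(639)/T(422) = exp(τ_B − τ_A) = exp(0.4195) = 1.5211.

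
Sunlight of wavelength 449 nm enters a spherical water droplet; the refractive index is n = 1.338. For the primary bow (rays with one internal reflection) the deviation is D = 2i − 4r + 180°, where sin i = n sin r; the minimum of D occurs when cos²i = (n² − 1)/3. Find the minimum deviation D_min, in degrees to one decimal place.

138.6°

cos²i = (1.79024 − 1)/3 = 0.26341; i = arccos(0.51324) = 59.120°.
sin r = sin 59.120°/1.338 = 0.64144; r = 39.899°.
D_min = 2·59.120° − 4·39.899° + 180° = 138.643°.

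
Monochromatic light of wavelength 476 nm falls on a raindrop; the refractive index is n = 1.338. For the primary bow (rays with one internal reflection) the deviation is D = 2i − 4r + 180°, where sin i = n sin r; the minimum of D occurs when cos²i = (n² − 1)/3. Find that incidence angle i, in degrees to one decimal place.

cos²i = (1.338² − 1)/3 = (1.79024 − 1)/3 = 0.26341.
cos i = 0.51324, so i = 59.120°.

59.1°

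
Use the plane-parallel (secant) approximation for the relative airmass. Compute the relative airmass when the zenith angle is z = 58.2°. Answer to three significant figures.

X = sec z = 1/cos 58.2° = 1/0.5270 = 1.8977.

1.90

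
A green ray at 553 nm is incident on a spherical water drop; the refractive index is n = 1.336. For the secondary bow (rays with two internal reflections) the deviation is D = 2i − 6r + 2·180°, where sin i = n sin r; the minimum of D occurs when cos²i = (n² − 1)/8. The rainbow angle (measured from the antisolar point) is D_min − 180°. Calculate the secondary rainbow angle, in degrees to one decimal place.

cos²i = (1.78490 − 1)/8 = 0.09811; i = arccos(0.31323) = 71.746°.
sin r = sin 71.746°/1.336 = 0.71084; r = 45.303°.
D_min = 2·71.746° − 6·45.303° + 360° = 231.674°.
Rainbow angle = D_min − 180° = 51.674°.

51.7°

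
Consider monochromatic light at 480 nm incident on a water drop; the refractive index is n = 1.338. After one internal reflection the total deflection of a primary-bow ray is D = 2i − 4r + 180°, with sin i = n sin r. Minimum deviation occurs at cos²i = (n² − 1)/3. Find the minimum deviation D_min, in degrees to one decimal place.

138.6°

cos²i = (1.79024 − 1)/3 = 0.26341; i = arccos(0.51324) = 59.120°.
sin r = sin 59.120°/1.338 = 0.64144; r = 39.899°.
D_min = 2·59.120° − 4·39.899° + 180° = 138.643°.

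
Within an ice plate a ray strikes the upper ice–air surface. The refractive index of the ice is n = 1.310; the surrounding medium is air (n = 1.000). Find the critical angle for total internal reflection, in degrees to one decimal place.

sin θ_c = n_air / n = 1.000 / 1.310 = 0.7634.
θ_c = arcsin(0.7634) = 49.76°.

49.8°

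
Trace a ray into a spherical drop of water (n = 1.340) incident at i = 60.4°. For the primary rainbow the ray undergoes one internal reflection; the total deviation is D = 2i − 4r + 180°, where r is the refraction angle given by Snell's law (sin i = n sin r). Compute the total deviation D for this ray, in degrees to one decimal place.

139.0°

sin r = sin 60.4° / 1.340 = 0.8695/1.340 = 0.6489; r = 40.46°.
D = 2·60.4° − 4·40.46° + 180° = 120.80° − 161.83° + 180° = 138.97°.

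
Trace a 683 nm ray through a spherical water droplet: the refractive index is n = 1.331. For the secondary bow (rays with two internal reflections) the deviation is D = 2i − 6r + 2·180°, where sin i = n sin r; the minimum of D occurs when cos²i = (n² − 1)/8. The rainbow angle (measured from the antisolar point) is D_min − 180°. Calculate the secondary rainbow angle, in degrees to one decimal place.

cos²i = (1.77156 − 1)/8 = 0.09645; i = arccos(0.31056) = 71.907°.
sin r = sin 71.907°/1.331 = 0.71417; r = 45.575°.
D_min = 2·71.907° − 6·45.575° + 360° = 230.365°.
Rainbow angle = D_min − 180° = 50.365°.

50.4°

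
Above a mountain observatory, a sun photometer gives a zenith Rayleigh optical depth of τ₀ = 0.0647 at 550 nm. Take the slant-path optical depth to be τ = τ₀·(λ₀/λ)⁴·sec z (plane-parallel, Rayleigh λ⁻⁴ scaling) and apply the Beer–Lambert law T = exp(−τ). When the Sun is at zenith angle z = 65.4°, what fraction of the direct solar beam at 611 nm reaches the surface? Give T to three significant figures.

sec 65.4° = 2.4022.
τ = 0.0647 × (550/611)⁴ × 2.4022 = 0.0647 × 0.6566 × 2.4022 = 0.1020.
T = exp(−0.1020) = 0.9030.

0.903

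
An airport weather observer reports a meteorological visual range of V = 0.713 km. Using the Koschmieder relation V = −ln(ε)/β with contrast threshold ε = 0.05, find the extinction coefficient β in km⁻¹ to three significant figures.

β = −ln(0.05) / V = 2.996 / 0.713 = 4.2016 km⁻¹.

4.20 km⁻¹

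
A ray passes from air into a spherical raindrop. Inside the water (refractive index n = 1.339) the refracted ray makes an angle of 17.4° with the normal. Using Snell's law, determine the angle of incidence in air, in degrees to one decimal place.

Snell: sin θ_i = n · sin θ_r = 1.339 × sin 17.4° = 1.339 × 0.2990 = 0.4004.
θ_i = arcsin(0.4004) = 23.60°.

23.6°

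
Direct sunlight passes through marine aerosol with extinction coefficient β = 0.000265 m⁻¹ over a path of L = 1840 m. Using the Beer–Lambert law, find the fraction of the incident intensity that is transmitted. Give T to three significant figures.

τ = β·L = 0.000265 × 1840 = 0.4876.
T = exp(−0.4876) = 0.6141.

0.614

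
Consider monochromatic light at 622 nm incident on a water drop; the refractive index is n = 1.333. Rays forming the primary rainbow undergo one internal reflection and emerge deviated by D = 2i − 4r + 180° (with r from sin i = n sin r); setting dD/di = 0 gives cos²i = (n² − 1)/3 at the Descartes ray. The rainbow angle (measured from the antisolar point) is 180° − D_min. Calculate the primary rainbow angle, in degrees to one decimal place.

42.1°

cos²i = (1.77689 − 1)/3 = 0.25896; i = arccos(0.50888) = 59.410°.
sin r = sin 59.410°/1.333 = 0.64579; r = 40.225°.
D_min = 2·59.410° − 4·40.225° + 180° = 137.922°.
Rainbow angle = 180° − D_min = 42.078°.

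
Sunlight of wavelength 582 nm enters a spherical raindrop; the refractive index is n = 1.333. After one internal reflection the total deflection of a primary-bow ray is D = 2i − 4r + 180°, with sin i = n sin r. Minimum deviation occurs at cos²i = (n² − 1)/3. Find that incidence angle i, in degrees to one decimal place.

59.4°

cos²i = (1.333² − 1)/3 = (1.77689 − 1)/3 = 0.25896.
cos i = 0.50888, so i = 59.410°.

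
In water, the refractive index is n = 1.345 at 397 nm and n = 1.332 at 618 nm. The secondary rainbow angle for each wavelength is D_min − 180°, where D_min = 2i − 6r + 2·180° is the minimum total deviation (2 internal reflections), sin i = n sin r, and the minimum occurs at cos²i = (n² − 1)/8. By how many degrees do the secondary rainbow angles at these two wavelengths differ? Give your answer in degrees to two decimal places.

3.36°

At 397 nm (n = 1.345): cos²i = 0.10113 → i = 71.458°, r = 44.821°, D_min = 233.987°, rainbow angle = 53.987°.
At 618 nm (n = 1.332): cos²i = 0.09678 → i = 71.875°, r = 45.520°, D_min = 230.628°, rainbow angle = 50.628°.
Angular width = |53.987° − 50.628°| = 3.359°.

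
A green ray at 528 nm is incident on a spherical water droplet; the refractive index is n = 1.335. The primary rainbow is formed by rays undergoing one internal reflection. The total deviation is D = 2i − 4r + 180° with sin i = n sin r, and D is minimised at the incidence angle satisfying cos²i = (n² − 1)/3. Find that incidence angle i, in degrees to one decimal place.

cos²i = (1.335² − 1)/3 = (1.78222 − 1)/3 = 0.26074.
cos i = 0.51063, so i = 59.294°.

59.3°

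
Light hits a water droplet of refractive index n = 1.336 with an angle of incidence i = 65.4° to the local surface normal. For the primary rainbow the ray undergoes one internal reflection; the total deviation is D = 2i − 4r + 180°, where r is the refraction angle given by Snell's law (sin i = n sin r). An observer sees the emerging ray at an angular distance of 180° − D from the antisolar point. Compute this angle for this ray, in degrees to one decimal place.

sin r = sin 65.4° / 1.336 = 0.9092/1.336 = 0.6806; r = 42.89°.
D = 2·65.4° − 4·42.89° + 180° = 130.80° − 171.55° + 180° = 139.25°.
Angle from antisolar point = 180° − D = 40.75°.

40.8°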